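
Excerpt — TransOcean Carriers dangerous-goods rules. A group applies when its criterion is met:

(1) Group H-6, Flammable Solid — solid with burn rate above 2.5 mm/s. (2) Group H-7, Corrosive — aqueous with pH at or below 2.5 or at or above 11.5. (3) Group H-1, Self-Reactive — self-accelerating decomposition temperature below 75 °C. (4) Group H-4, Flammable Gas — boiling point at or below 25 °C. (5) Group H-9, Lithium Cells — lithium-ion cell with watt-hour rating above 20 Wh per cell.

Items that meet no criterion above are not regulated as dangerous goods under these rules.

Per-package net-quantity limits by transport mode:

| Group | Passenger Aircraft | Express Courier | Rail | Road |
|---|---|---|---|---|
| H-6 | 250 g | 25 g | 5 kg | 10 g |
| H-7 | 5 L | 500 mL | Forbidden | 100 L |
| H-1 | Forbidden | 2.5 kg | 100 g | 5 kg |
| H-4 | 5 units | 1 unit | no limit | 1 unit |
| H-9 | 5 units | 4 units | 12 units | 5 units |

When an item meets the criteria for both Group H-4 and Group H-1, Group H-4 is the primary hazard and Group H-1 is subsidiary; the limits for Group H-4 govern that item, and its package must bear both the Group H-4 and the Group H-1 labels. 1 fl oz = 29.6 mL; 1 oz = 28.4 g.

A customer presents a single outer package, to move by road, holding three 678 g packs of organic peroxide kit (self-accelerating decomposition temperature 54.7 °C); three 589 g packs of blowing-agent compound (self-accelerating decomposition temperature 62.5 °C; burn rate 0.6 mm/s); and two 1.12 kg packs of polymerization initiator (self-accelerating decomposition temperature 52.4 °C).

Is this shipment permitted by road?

Organic peroxide kit: self-accelerating decomposition temperature 54.7 °C < 75 °C → Group H-1 (Self-Reactive).
The blowing-agent compound has self-accelerating decomposition temperature 62.5 °C, which is < 75 °C, so it is Group H-1 (Self-Reactive).
The polymerization initiator has self-accelerating decomposition temperature 52.4 °C, which is < 75 °C, so it is Group H-1 (Self-Reactive).
Total Group H-1: (three 678 g packs = 2.034 kg) + (three 589 g packs = 1.767 kg) + (two 1.12 kg packs = 2.24 kg) = 6.041 kg.
6.041 kg exceeds the road limit of 5 kg for Group H-1.

No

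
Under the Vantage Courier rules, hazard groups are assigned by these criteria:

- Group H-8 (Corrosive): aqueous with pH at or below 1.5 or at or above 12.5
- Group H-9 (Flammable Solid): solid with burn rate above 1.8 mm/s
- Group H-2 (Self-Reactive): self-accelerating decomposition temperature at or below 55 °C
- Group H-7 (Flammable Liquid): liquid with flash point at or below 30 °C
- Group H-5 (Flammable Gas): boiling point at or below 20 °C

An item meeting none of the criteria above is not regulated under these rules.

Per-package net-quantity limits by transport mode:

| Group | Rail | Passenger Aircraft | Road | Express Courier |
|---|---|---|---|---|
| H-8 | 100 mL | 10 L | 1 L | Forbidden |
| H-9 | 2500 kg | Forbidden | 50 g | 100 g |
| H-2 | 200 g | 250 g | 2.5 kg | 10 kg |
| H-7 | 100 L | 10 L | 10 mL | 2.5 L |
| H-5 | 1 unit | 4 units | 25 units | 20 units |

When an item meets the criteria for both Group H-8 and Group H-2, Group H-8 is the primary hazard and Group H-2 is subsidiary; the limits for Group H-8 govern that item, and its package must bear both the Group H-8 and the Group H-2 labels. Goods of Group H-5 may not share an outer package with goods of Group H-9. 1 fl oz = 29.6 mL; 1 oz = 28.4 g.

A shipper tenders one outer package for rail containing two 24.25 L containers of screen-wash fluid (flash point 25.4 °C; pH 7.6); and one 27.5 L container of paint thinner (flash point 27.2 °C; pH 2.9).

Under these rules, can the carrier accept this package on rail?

Screen-wash fluid: flash point 25.4 °C ≤ 30 °C → Group H-7 (Flammable Liquid).
The paint thinner has flash point 27.2 °C, which is ≤ 30 °C, so it is Group H-7 (Flammable Liquid).
Group H-7 net quantity: (two 24.25 L containers = 48.5 L) + 27.5 L = 76 L.
76 L is within the rail limit of 100 L for Group H-7.

Yes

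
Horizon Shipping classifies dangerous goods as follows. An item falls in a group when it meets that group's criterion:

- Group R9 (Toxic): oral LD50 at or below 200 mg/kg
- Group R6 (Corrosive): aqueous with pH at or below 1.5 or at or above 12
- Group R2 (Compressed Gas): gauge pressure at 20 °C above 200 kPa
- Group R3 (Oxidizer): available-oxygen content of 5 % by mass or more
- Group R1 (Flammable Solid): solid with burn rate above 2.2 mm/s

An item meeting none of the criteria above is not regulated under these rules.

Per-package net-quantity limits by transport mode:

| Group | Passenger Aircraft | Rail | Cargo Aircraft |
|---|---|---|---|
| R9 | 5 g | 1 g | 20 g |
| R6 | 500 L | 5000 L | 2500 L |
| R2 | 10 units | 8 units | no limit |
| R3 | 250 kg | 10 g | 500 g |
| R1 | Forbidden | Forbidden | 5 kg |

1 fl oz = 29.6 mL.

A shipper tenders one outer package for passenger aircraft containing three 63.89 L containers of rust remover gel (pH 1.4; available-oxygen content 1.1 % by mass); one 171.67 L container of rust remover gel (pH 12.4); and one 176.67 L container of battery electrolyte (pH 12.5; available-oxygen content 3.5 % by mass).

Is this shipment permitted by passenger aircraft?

With pH 1.4 (≤ 1.5), the rust remover gel falls in Group R6.
The rust remover gel has pH 12.4, which is ≥ 12, so it is Group R6 (Corrosive).
The battery electrolyte has pH 12.5, which is ≥ 12, so it is Group R6 (Corrosive).
Total Group R6: (three 63.89 L containers = 191.67 L) + 171.67 L + 176.67 L = 540.01 L.
540.01 L > 500 L (passenger aircraft limit, Group R6) — over the limit.

No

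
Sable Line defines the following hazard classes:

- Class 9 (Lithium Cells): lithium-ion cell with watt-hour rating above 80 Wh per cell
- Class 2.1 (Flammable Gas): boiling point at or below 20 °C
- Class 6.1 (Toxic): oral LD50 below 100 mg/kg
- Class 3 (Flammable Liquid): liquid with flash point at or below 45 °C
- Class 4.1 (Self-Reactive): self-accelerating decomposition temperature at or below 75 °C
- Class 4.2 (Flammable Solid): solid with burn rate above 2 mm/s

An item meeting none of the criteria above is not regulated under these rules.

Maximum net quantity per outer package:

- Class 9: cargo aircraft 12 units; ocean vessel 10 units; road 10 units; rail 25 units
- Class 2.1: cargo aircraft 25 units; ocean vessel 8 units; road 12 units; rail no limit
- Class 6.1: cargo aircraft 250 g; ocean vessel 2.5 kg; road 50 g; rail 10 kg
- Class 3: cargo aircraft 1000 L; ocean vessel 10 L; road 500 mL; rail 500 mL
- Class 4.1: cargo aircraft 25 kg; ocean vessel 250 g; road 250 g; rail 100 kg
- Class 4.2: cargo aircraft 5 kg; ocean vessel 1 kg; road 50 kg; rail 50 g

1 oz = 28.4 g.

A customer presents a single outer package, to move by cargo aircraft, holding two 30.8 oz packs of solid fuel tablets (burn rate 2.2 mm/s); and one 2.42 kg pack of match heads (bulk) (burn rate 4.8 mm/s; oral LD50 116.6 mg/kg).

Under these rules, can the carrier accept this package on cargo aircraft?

The solid fuel tablets have burn rate 2.2 mm/s, which is > 2 mm/s, so they are Class 4.2 (Flammable Solid).
With burn rate 4.8 mm/s (> 2 mm/s), the match heads (bulk) fall in Class 4.2.
Class 4.2 net quantity: (two 30.8 oz packs = 1749.44 g) + 2.42 kg = 4169.44 g.
4169.44 g ≤ 5 kg (cargo aircraft limit, Class 4.2) — within limit.

Yes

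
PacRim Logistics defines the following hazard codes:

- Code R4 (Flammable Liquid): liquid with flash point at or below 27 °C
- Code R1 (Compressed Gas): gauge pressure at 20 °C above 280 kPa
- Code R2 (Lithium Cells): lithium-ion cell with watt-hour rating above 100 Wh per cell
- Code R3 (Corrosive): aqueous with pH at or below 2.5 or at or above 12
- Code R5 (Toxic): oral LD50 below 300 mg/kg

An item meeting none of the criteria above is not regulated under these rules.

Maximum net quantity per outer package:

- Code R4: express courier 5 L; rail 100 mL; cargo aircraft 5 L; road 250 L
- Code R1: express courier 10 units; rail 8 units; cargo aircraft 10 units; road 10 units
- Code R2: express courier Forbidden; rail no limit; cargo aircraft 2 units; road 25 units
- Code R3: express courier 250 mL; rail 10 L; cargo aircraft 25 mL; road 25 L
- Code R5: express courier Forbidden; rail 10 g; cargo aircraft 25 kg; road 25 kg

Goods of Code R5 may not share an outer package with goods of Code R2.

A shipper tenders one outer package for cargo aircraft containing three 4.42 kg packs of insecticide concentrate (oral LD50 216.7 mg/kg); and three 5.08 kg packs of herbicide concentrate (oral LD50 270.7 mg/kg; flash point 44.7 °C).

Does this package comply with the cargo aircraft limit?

Oral LD50 216.7 mg/kg meets the Code R5 criterion (Toxic), so the insecticide concentrate is Code R5.
The herbicide concentrate has oral LD50 270.7 mg/kg, which is < 300 mg/kg, so it is Code R5 (Toxic).
Total Code R5: (three 4.42 kg packs = 13.26 kg) + (three 5.08 kg packs = 15.24 kg) = 28.5 kg.
28.5 kg > 25 kg (cargo aircraft limit, Code R5) — over the limit.

No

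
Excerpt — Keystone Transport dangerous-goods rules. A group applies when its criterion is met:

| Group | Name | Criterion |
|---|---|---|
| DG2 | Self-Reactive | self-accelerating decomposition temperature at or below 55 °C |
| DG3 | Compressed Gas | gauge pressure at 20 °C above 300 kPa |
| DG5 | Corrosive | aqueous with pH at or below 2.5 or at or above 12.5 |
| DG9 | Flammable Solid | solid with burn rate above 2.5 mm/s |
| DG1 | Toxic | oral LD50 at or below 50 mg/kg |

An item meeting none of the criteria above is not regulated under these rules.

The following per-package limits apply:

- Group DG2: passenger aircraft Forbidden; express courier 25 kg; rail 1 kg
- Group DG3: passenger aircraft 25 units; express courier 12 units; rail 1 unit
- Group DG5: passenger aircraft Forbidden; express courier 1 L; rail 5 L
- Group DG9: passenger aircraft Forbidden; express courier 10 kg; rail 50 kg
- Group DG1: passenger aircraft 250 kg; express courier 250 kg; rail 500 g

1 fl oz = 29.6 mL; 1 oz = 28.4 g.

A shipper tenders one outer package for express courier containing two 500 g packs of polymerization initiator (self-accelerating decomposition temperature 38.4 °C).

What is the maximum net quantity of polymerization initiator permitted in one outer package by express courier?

The polymerization initiator has self-accelerating decomposition temperature 38.4 °C, which is ≤ 55 °C, so it is Group DG2 (Self-Reactive).
The express courier limit for Group DG2 is 25 kg.

25 kg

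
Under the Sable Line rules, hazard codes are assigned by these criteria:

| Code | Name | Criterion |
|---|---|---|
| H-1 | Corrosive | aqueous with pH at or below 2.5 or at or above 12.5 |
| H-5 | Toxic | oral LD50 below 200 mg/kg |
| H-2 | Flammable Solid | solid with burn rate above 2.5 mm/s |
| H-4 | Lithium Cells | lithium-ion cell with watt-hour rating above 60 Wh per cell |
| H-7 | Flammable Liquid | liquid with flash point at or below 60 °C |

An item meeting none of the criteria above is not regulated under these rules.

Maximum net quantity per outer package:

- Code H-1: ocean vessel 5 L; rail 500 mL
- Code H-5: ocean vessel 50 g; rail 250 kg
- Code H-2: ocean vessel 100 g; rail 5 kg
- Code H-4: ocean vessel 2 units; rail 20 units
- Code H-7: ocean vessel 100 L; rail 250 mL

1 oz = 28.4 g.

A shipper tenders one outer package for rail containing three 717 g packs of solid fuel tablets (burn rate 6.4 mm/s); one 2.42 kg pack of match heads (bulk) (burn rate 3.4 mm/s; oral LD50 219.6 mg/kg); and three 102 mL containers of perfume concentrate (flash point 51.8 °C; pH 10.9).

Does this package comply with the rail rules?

With burn rate 6.4 mm/s (> 2.5 mm/s), the solid fuel tablets fall in Code H-2.
Match heads (bulk): burn rate 3.4 mm/s > 2.5 mm/s → Code H-2 (Flammable Solid).
Perfume concentrate: flash point 51.8 °C ≤ 60 °C → Code H-7 (Flammable Liquid).
Total Code H-2: (three 717 g packs = 2.151 kg) + 2.42 kg = 4.571 kg.
That is within the Code H-2 rail limit of 5 kg.
Code H-7 quantity: three 102 mL containers = 306 mL.
That exceeds the Code H-7 rail limit of 250 mL.

No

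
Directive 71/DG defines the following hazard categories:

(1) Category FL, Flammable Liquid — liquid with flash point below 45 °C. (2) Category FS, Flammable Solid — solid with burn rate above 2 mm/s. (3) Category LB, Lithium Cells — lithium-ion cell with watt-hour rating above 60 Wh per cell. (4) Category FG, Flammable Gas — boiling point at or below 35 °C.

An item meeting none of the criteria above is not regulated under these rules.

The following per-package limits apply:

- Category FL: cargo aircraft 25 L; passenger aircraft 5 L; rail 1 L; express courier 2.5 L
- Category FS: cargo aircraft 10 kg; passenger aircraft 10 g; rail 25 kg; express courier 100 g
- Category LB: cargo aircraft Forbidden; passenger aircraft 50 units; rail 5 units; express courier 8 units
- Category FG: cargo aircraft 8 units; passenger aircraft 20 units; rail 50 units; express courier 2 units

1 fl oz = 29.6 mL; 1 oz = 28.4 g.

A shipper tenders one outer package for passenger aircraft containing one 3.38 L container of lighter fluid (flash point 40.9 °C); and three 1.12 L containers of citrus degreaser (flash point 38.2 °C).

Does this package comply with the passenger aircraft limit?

No

The lighter fluid has flash point 40.9 °C, which is < 45 °C, so it is Category FL (Flammable Liquid).
The citrus degreaser has flash point 38.2 °C, which is < 45 °C, so it is Category FL (Flammable Liquid).
Category FL net quantity: 3.38 L + (three 1.12 L containers = 3.36 L) = 6.74 L.
6.74 L exceeds the passenger aircraft limit of 5 L for Category FL.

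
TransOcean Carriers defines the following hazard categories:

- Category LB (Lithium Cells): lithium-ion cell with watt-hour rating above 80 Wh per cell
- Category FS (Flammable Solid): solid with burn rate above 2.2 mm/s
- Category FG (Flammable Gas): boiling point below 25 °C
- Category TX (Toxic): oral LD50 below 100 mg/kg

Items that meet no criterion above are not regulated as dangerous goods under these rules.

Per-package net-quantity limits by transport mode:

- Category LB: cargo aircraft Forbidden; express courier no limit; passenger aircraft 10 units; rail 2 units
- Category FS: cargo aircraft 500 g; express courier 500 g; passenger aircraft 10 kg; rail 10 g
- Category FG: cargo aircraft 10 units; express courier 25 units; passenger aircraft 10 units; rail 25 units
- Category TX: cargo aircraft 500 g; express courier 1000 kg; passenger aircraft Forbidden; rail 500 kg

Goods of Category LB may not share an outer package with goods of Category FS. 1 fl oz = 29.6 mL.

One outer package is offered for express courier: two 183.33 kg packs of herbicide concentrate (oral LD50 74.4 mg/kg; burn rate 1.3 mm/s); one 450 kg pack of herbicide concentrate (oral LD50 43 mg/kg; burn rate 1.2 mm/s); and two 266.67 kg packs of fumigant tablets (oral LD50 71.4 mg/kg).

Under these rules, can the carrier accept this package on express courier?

With oral LD50 74.4 mg/kg (< 100 mg/kg), the herbicide concentrate falls in Category TX.
With oral LD50 43 mg/kg (< 100 mg/kg), the herbicide concentrate falls in Category TX.
Oral LD50 71.4 mg/kg meets the Category TX criterion (Toxic), so the fumigant tablets are Category TX.
Category TX net quantity: (two 183.33 kg packs = 366.66 kg) + 450 kg + (two 266.67 kg packs = 533.34 kg) = 1350 kg.
1350 kg > 1000 kg (express courier limit, Category TX) — over the limit.

No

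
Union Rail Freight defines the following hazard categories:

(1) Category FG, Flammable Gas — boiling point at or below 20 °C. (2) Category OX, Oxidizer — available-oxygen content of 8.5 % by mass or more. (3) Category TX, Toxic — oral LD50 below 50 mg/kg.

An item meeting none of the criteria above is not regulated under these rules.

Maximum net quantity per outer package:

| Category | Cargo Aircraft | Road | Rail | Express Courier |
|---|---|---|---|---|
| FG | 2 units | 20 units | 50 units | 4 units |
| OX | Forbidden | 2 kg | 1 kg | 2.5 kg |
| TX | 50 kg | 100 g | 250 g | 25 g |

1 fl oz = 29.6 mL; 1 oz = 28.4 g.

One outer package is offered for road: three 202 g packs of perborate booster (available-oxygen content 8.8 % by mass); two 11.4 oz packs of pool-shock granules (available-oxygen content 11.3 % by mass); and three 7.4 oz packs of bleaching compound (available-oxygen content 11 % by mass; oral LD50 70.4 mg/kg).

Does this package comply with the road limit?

Yes

With available-oxygen content 8.8 % by mass (≥ 8.5 % by mass), the perborate booster falls in Category OX.
With available-oxygen content 11.3 % by mass (≥ 8.5 % by mass), the pool-shock granules fall in Category OX.
The bleaching compound has available-oxygen content 11 % by mass, which is ≥ 8.5 % by mass, so it is Category OX (Oxidizer).
Category OX net quantity: (three 202 g packs = 606 g) + (two 11.4 oz packs = 647.52 g) + (three 7.4 oz packs = 630.48 g) = 1.884 kg.
1.884 kg ≤ 2 kg (road limit, Category OX) — within limit.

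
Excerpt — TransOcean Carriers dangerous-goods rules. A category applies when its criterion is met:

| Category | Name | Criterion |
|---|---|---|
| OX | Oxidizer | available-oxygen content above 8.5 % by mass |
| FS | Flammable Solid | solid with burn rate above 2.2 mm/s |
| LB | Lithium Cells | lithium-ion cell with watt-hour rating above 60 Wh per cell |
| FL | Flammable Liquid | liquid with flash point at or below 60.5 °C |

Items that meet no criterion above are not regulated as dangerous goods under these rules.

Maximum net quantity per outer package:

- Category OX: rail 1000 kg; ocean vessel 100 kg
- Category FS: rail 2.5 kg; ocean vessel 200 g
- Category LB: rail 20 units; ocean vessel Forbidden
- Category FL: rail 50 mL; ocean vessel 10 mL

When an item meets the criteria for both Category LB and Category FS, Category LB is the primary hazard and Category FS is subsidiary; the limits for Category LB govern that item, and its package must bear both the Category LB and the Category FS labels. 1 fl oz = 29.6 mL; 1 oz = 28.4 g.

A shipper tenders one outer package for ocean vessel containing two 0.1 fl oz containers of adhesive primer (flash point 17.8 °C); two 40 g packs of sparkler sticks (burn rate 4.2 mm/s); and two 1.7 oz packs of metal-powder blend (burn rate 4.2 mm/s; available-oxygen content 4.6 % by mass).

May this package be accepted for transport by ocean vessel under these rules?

Yes

Adhesive primer: flash point 17.8 °C ≤ 60.5 °C → Category FL (Flammable Liquid).
Burn rate 4.2 mm/s meets the Category FS criterion (Flammable Solid), so the sparkler sticks are Category FS.
Burn rate 4.2 mm/s meets the Category FS criterion (Flammable Solid), so the metal-powder blend is Category FS.
Category FS net quantity: (two 40 g packs = 80 g) + (two 1.7 oz packs = 96.56 g) = 176.56 g.
176.56 g ≤ 200 g (ocean vessel limit, Category FS) — within limit.
Category FL quantity: two 0.1 fl oz containers = 5.92 mL.
5.92 mL is within the ocean vessel limit of 10 mL for Category FL.
Every hazard category is within its ocean vessel limit and no segregation rule is violated.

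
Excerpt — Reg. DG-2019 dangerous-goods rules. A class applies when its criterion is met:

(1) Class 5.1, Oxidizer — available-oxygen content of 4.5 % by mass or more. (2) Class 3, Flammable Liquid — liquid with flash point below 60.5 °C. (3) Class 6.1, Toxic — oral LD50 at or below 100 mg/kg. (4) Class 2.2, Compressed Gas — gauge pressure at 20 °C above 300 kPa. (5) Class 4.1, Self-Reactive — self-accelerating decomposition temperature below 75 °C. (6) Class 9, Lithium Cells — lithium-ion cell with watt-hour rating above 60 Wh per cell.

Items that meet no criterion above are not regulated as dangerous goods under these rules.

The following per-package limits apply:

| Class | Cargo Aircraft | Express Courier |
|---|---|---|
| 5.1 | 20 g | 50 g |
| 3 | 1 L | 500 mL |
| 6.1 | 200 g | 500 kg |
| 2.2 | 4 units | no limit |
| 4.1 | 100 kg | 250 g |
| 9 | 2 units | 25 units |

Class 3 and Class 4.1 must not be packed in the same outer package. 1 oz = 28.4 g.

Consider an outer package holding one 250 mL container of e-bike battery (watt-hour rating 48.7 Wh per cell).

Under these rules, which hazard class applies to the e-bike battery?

watt-hour rating 48.7 Wh per cell is not above 60 Wh per cell, so Class 9 does not apply.
No criterion is met, so the item is not regulated.

Not regulated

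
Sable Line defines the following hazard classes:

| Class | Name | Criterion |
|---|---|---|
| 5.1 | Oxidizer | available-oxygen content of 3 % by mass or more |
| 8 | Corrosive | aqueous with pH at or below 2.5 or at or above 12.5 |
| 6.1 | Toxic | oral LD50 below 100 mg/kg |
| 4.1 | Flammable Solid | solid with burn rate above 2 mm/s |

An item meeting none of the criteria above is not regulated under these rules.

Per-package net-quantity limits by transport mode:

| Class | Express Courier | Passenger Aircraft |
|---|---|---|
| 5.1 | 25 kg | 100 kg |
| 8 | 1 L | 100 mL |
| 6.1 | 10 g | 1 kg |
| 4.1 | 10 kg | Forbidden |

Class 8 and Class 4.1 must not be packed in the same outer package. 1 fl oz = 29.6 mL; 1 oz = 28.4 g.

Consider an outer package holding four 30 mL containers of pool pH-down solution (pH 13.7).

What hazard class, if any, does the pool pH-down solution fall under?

Class 8

Pool pH-down solution: pH 13.7 ≥ 12.5 → Class 8 (Corrosive).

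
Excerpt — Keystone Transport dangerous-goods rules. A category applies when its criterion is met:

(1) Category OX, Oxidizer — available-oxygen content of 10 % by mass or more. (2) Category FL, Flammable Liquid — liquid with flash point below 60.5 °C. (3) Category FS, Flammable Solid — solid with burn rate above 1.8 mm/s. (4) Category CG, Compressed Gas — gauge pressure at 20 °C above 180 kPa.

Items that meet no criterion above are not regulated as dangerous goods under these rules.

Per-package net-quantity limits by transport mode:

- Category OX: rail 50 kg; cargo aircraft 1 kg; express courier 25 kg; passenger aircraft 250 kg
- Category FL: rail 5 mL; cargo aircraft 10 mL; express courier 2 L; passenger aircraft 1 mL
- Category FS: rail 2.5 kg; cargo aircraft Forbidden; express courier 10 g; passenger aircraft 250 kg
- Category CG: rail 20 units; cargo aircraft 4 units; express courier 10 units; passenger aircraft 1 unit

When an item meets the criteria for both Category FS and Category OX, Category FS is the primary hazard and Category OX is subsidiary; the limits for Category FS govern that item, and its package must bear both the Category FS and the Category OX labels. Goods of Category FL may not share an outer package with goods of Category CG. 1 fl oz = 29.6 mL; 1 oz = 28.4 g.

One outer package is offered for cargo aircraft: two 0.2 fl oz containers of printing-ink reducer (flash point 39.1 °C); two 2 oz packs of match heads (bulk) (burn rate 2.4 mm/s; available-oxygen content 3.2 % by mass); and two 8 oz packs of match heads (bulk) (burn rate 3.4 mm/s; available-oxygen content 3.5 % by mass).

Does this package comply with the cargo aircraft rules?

The printing-ink reducer has flash point 39.1 °C, which is < 60.5 °C, so it is Category FL (Flammable Liquid).
Burn rate 2.4 mm/s meets the Category FS criterion (Flammable Solid), so the match heads (bulk) are Category FS.
The match heads (bulk) have burn rate 3.4 mm/s, which is > 1.8 mm/s, so they are Category FS (Flammable Solid).
Total Category FS: (two 2 oz packs = 113.6 g) + (two 8 oz packs = 454.4 g) = 568 g.
By cargo aircraft, Category FS is Forbidden regardless of quantity.
Category FL quantity: two 0.2 fl oz containers = 11.84 mL.
11.84 mL exceeds the cargo aircraft limit of 10 mL for Category FL.
The segregation rule (Category FL with Category CG) does not apply to Category FS with Category FL.

No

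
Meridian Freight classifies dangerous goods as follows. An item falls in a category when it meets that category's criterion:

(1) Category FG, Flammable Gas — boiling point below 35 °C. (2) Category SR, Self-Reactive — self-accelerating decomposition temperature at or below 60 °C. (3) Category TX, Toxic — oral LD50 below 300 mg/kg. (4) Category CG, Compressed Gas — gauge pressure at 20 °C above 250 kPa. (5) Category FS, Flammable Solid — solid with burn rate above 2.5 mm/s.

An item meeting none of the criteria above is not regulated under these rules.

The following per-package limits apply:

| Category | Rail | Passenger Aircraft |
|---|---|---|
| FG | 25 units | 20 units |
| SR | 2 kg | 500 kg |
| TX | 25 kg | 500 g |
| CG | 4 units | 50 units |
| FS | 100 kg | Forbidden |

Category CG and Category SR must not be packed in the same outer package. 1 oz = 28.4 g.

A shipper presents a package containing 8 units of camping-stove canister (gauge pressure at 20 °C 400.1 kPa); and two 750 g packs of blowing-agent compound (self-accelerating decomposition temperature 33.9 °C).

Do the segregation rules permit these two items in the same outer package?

Camping-stove canister: gauge pressure at 20 °C 400.1 kPa > 250 kPa → Category CG (Compressed Gas).
The blowing-agent compound has self-accelerating decomposition temperature 33.9 °C, which is ≤ 60 °C, so it is Category SR (Self-Reactive).
Category CG and Category SR may not share an outer package.

No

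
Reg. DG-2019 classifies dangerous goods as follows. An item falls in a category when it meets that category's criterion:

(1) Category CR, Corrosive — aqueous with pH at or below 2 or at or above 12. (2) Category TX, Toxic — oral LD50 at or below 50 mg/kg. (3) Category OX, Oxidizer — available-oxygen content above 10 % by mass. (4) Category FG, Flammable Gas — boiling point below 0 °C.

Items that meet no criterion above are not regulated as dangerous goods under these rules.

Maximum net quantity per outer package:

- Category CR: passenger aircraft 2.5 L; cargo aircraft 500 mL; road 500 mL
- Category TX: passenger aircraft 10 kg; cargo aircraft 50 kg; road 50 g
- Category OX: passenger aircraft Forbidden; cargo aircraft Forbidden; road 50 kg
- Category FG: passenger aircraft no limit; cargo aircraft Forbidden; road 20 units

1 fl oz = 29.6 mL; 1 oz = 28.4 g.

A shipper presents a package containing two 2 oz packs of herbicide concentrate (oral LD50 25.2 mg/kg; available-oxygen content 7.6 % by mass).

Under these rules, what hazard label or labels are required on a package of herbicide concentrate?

Oral LD50 25.2 mg/kg meets the Category TX criterion (Toxic), so the herbicide concentrate is Category TX.
Only the Category TX label is required.

Category TX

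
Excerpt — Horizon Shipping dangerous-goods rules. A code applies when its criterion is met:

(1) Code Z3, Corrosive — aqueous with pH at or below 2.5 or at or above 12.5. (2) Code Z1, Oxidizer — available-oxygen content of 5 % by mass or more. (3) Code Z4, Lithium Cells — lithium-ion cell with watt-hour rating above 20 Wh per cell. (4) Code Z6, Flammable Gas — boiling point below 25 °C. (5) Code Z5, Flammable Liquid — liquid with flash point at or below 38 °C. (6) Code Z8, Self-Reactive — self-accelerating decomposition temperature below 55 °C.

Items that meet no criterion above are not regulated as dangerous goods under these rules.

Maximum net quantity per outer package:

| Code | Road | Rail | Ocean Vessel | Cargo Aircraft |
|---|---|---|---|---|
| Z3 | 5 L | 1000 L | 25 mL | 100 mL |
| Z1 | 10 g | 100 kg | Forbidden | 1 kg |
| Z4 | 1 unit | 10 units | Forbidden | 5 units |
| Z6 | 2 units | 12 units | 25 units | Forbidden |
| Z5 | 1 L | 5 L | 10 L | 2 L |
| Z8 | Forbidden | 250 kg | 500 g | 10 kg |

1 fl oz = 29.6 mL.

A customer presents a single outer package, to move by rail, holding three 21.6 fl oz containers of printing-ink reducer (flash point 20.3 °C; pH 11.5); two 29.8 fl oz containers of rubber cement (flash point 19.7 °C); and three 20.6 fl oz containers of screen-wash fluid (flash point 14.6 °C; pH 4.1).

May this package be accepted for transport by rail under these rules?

No

Printing-ink reducer: flash point 20.3 °C ≤ 38 °C → Code Z5 (Flammable Liquid).
With flash point 19.7 °C (≤ 38 °C), the rubber cement falls in Code Z5.
Screen-wash fluid: flash point 14.6 °C ≤ 38 °C → Code Z5 (Flammable Liquid).
Code Z5 net quantity: (three 21.6 fl oz containers = 1918.08 mL) + (two 29.8 fl oz containers = 1764.16 mL) + (three 20.6 fl oz containers = 1829.28 mL) = 5511.52 mL.
That exceeds the Code Z5 rail limit of 5 L.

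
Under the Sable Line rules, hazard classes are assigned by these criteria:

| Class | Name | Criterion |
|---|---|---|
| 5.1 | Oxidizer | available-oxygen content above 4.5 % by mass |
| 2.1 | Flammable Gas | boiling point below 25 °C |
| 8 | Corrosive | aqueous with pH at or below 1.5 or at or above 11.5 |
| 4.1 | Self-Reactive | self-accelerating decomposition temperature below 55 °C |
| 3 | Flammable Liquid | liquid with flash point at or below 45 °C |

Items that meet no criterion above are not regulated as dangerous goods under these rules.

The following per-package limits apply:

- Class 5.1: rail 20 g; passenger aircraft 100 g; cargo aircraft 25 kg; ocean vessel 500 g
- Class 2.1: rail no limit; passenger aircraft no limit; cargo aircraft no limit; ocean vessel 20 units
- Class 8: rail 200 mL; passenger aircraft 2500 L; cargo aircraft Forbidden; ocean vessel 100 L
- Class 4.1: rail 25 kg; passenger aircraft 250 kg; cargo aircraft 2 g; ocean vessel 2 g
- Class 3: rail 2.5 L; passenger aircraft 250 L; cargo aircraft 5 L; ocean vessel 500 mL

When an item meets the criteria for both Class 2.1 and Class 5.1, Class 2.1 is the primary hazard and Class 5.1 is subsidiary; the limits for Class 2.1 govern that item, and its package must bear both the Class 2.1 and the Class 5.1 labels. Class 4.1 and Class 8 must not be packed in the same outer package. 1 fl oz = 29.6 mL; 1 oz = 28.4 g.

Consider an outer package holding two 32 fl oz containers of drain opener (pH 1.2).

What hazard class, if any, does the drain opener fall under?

Class 8

Drain opener: pH 1.2 ≤ 1.5 → Class 8 (Corrosive).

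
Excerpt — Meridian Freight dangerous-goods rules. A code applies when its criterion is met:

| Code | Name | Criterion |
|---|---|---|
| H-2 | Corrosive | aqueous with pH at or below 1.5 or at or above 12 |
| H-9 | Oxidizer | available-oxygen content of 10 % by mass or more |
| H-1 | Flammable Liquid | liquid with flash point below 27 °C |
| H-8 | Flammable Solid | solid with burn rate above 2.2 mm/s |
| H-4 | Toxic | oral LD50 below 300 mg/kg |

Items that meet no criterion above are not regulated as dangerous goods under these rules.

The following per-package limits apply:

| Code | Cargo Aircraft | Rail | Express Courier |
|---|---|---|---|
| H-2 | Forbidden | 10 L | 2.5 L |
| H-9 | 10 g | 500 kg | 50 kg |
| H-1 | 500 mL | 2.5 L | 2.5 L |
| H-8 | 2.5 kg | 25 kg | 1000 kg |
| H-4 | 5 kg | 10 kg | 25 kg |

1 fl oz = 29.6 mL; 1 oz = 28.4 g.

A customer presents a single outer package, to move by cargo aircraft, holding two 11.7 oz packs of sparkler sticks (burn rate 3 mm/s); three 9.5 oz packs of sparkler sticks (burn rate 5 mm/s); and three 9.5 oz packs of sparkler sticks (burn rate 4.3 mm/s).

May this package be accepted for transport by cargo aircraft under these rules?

Burn rate 3 mm/s meets the Code H-8 criterion (Flammable Solid), so the sparkler sticks are Code H-8.
The sparkler sticks have burn rate 5 mm/s, which is > 2.2 mm/s, so they are Code H-8 (Flammable Solid).
Burn rate 4.3 mm/s meets the Code H-8 criterion (Flammable Solid), so the sparkler sticks are Code H-8.
Code H-8 net quantity: (two 11.7 oz packs = 664.56 g) + (three 9.5 oz packs = 809.4 g) + (three 9.5 oz packs = 809.4 g) = 2283.36 g.
2283.36 g ≤ 2.5 kg (cargo aircraft limit, Code H-8) — within limit.

Yes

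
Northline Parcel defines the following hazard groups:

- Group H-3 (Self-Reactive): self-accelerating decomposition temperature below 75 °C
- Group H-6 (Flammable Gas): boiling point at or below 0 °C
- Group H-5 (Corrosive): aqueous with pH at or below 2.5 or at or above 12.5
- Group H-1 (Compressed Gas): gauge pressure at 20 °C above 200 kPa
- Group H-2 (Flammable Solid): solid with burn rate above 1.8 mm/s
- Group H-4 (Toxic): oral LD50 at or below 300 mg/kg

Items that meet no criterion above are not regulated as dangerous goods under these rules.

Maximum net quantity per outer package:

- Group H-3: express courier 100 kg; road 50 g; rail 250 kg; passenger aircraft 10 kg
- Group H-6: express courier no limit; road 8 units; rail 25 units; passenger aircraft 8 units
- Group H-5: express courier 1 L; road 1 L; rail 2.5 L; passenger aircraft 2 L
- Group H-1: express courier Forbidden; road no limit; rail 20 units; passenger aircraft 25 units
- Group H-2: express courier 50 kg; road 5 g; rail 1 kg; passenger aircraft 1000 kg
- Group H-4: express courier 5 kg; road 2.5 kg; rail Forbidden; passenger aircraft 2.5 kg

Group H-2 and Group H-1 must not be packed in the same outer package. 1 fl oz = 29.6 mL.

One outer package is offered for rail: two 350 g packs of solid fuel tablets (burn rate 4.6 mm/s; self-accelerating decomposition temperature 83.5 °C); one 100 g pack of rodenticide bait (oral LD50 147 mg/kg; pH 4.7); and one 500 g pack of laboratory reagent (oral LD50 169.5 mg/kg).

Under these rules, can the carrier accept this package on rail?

No

Solid fuel tablets: burn rate 4.6 mm/s > 1.8 mm/s → Group H-2 (Flammable Solid).
With oral LD50 147 mg/kg (≤ 300 mg/kg), the rodenticide bait falls in Group H-4.
Oral LD50 169.5 mg/kg meets the Group H-4 criterion (Toxic), so the laboratory reagent is Group H-4.
Total Group H-4: 100 g + 500 g = 600 g.
Group H-4 is Forbidden by rail.
Group H-2 quantity: two 350 g packs = 700 g.
700 g ≤ 1 kg (rail limit, Group H-2) — within limit.
The segregation rule (Group H-2 with Group H-1) does not apply to Group H-4 with Group H-2.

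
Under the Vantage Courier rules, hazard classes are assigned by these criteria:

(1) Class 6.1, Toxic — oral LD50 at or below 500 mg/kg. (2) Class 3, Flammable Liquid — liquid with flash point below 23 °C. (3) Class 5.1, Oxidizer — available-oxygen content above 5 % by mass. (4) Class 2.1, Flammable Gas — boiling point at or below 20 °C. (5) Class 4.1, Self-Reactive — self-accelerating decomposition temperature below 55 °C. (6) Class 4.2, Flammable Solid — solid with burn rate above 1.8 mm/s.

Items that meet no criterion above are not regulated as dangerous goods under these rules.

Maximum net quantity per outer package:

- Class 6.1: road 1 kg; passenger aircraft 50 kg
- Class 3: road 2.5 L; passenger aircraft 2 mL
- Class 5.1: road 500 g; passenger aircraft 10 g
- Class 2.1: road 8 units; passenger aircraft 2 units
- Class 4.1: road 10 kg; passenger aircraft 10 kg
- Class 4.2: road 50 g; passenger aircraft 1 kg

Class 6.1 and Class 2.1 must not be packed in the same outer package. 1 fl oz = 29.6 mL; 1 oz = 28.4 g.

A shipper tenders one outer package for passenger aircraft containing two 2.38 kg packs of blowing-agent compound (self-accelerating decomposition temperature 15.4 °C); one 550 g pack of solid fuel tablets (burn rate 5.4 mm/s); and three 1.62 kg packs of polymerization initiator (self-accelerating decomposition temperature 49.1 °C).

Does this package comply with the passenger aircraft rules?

Yes

Self-accelerating decomposition temperature 15.4 °C meets the Class 4.1 criterion (Self-Reactive), so the blowing-agent compound is Class 4.1.
Burn rate 5.4 mm/s meets the Class 4.2 criterion (Flammable Solid), so the solid fuel tablets are Class 4.2.
The polymerization initiator has self-accelerating decomposition temperature 49.1 °C, which is < 55 °C, so it is Class 4.1 (Self-Reactive).
Class 4.2 quantity: 550 g.
That is within the Class 4.2 passenger aircraft limit of 1 kg.
Class 4.1 net quantity: (two 2.38 kg packs = 4.76 kg) + (three 1.62 kg packs = 4.86 kg) = 9.62 kg.
That is within the Class 4.1 passenger aircraft limit of 10 kg.
The segregation rule (Class 6.1 with Class 2.1) does not apply to Class 4.2 with Class 4.1.
Every hazard class is within its passenger aircraft limit and no segregation rule is violated.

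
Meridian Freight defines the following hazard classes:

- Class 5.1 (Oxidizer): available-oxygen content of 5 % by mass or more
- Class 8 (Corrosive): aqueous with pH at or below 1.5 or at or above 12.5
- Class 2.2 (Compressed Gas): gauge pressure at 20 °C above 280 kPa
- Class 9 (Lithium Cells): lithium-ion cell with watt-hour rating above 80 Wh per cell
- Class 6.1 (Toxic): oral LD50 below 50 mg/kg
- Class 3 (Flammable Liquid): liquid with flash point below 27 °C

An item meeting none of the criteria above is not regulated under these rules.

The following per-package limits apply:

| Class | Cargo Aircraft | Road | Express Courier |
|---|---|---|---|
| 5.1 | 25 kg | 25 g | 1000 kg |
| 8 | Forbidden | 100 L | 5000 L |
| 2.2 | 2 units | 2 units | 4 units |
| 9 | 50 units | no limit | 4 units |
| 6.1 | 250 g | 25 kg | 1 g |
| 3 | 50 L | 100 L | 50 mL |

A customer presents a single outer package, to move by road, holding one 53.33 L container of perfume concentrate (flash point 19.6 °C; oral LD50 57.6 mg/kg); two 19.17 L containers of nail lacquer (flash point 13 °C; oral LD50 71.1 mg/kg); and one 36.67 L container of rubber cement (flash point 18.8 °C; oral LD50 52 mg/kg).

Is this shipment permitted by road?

With flash point 19.6 °C (< 27 °C), the perfume concentrate falls in Class 3.
Flash point 13 °C meets the Class 3 criterion (Flammable Liquid), so the nail lacquer is Class 3.
The rubber cement has flash point 18.8 °C, which is < 27 °C, so it is Class 3 (Flammable Liquid).
Total Class 3: 53.33 L + (two 19.17 L containers = 38.34 L) + 36.67 L = 128.34 L.
128.34 L exceeds the road limit of 100 L for Class 3.

No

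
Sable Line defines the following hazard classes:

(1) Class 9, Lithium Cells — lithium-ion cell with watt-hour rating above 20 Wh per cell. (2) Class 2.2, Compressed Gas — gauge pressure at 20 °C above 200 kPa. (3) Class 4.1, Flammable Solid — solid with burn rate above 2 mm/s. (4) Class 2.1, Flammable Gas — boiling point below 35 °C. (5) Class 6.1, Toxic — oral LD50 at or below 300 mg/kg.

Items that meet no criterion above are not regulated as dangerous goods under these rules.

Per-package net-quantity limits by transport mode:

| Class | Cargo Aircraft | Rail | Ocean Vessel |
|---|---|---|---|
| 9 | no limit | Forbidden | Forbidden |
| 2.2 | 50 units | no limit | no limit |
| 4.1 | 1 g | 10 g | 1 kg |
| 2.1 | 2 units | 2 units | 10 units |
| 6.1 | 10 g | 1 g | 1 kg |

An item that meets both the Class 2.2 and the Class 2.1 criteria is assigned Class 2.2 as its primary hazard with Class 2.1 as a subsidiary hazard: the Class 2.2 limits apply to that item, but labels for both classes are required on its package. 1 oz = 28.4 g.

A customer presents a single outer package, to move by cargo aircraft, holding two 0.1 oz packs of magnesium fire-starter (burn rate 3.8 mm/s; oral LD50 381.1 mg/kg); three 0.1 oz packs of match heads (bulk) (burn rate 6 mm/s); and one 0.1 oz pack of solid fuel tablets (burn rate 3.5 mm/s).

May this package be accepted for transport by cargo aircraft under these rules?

No

Magnesium fire-starter: burn rate 3.8 mm/s > 2 mm/s → Class 4.1 (Flammable Solid).
With burn rate 6 mm/s (> 2 mm/s), the match heads (bulk) fall in Class 4.1.
Burn rate 3.5 mm/s meets the Class 4.1 criterion (Flammable Solid), so the solid fuel tablets are Class 4.1.
Total Class 4.1: (two 0.1 oz packs = 5.68 g) + (three 0.1 oz packs = 8.52 g) + (one 0.1 oz pack = 2.84 g) = 17.04 g.
That exceeds the Class 4.1 cargo aircraft limit of 1 g.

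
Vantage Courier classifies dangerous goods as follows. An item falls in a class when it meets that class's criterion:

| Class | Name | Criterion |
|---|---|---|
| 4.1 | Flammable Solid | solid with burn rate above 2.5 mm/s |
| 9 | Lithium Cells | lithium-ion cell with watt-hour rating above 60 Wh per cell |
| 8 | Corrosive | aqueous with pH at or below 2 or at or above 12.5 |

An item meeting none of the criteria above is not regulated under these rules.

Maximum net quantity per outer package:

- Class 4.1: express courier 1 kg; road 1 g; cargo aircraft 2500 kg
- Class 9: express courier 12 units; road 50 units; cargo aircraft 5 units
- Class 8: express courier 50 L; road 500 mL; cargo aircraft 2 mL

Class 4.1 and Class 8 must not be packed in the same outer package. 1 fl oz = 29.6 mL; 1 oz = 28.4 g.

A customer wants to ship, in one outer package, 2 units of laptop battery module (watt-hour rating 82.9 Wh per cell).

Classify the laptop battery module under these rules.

Class 9

Watt-hour rating 82.9 Wh per cell meets the Class 9 criterion (Lithium Cells), so the laptop battery module is Class 9.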